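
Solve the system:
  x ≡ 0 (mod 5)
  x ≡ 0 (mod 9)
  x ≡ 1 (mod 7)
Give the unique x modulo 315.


Moduli 5, 9, 7 are pairwise coprime; by CRT there is a unique solution modulo M = 5 · 9 · 7 = 315.
Solve pairwise, accumulating the modulus:
  Start with x ≡ 0 (mod 5).
  Combine with x ≡ 0 (mod 9): since gcd(5, 9) = 1, we get a unique residue mod 45.
    Write x = 0 + 5·t and substitute into x ≡ 0 (mod 9): 5·t ≡ 0 − 0 = 0 (mod 9).
    The inverse of 5 mod 9 is 2 (since 5·2 = 10 = 1·9 + 1), so t ≡ 2·0 = 0 ≡ 0 (mod 9).
    Then x = 0 + 5·0 = 0, valid modulo lcm(5, 9) = 45: x ≡ 0 (mod 45).
  Combine with x ≡ 1 (mod 7): since gcd(45, 7) = 1, we get a unique residue mod 315.
    Write x = 0 + 45·t and substitute into x ≡ 1 (mod 7): 45·t ≡ 1 − 0 = 1 (mod 7).
    Reduce coefficients mod 7: 3·t ≡ 1 (mod 7).
    The inverse of 3 mod 7 is 5 (since 3·5 = 15 = 2·7 + 1), so t ≡ 5·1 = 5 ≡ 5 (mod 7).
    Then x = 0 + 45·5 = 225, valid modulo lcm(45, 7) = 315: x ≡ 225 (mod 315).
Verify: 225 mod 5 = 0 ✓, 225 mod 9 = 0 ✓, 225 mod 7 = 1 ✓.

x ≡ 225 (mod 315).


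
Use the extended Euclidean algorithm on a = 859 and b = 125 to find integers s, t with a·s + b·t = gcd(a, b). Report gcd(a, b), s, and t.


Euclidean algorithm on (859, 125) — divide until remainder is 0:
  859 = 6 · 125 + 109
  125 = 1 · 109 + 16
  109 = 6 · 16 + 13
  16 = 1 · 13 + 3
  13 = 4 · 3 + 1
  3 = 3 · 1 + 0
gcd(859, 125) = 1.
Track Bezout coefficients alongside the remainders: start with r₀ = 859 = a·1 + b·0 (s = 1, t = 0) and r₁ = 125 = a·0 + b·1 (s = 0, t = 1); each new remainder r_{k+1} = r_{k-1} − q_k·r_k inherits s_{k+1} = s_{k-1} − q_k·s_k, t_{k+1} = t_{k-1} − q_k·t_k, so r_k = a·s_k + b·t_k at every step:
  q = 6: r = 109, s = 1 − 6·0 = 1, t = 0 − 6·1 = -6  (check: 859·1 + 125·(-6) = 109)
  q = 1: r = 16, s = 0 − 1·1 = -1, t = 1 − 1·(-6) = 7  (check: 859·(-1) + 125·7 = 16)
  q = 6: r = 13, s = 1 − 6·(-1) = 7, t = -6 − 6·7 = -48  (check: 859·7 + 125·(-48) = 13)
  q = 1: r = 3, s = -1 − 1·7 = -8, t = 7 − 1·(-48) = 55  (check: 859·(-8) + 125·55 = 3)
  q = 4: r = 1, s = 7 − 4·(-8) = 39, t = -48 − 4·55 = -268  (check: 859·39 + 125·(-268) = 1)
The row with r = 1 (the gcd) gives the Bezout coefficients s = 39, t = -268.
Result: 859 · (39) + 125 · (-268) = 1.

gcd(859, 125) = 1; s = 39, t = -268 (check: 859·39 + 125·(-268) = 1).


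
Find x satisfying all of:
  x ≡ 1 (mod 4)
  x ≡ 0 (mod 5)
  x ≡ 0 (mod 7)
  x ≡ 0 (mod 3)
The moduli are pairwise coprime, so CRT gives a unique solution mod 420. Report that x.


Product of moduli M = 4 · 5 · 7 · 3 = 420.
Merge one congruence at a time:
  Start: x ≡ 1 (mod 4).
  Combine with x ≡ 0 (mod 5); new modulus lcm = 20.
    Write x = 1 + 4·t and substitute into x ≡ 0 (mod 5): 4·t ≡ 0 − 1 = -1 (mod 5).
    Reduce coefficients mod 5: 4·t ≡ 4 (mod 5).
    The inverse of 4 mod 5 is 4 (since 4·4 = 16 = 3·5 + 1), so t ≡ 4·4 = 16 ≡ 1 (mod 5).
    Then x = 1 + 4·1 = 5, valid modulo lcm(4, 5) = 20: x ≡ 5 (mod 20).
  Combine with x ≡ 0 (mod 7); new modulus lcm = 140.
    Write x = 5 + 20·t and substitute into x ≡ 0 (mod 7): 20·t ≡ 0 − 5 = -5 (mod 7).
    Reduce coefficients mod 7: 6·t ≡ 2 (mod 7).
    The inverse of 6 mod 7 is 6 (since 6·6 = 36 = 5·7 + 1), so t ≡ 6·2 = 12 ≡ 5 (mod 7).
    Then x = 5 + 20·5 = 105, valid modulo lcm(20, 7) = 140: x ≡ 105 (mod 140).
  Combine with x ≡ 0 (mod 3); new modulus lcm = 420.
    Write x = 105 + 140·t and substitute into x ≡ 0 (mod 3): 140·t ≡ 0 − 105 = -105 (mod 3).
    Reduce coefficients mod 3: 2·t ≡ 0 (mod 3).
    The inverse of 2 mod 3 is 2 (since 2·2 = 4 = 1·3 + 1), so t ≡ 2·0 = 0 ≡ 0 (mod 3).
    Then x = 105 + 140·0 = 105, valid modulo lcm(140, 3) = 420: x ≡ 105 (mod 420).
Verify against each original: 105 mod 4 = 1, 105 mod 5 = 0, 105 mod 7 = 0, 105 mod 3 = 0.

x ≡ 105 (mod 420).


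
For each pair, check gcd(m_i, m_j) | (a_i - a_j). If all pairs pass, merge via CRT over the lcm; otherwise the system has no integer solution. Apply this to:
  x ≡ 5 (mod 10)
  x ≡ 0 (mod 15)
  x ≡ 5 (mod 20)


Moduli 10, 15, 20 are not pairwise coprime, so CRT works modulo lcm(m_i) when all pairwise compatibility conditions hold.
Pairwise compatibility: gcd(m_i, m_j) must divide a_i - a_j for every pair.
Merge one congruence at a time:
  Start: x ≡ 5 (mod 10).
  Combine with x ≡ 0 (mod 15): gcd(10, 15) = 5; 0 - 5 = -5, which IS divisible by 5, so compatible.
    Write x = 5 + 10·t and substitute into x ≡ 0 (mod 15): 10·t ≡ 0 − 5 = -5 (mod 15).
    Divide the congruence (and modulus) by g = 5: 2·t ≡ -1 (mod 3).
    Reduce coefficients mod 3: 2·t ≡ 2 (mod 3).
    The inverse of 2 mod 3 is 2 (since 2·2 = 4 = 1·3 + 1), so t ≡ 2·2 = 4 ≡ 1 (mod 3).
    Then x = 5 + 10·1 = 15, valid modulo lcm(10, 15) = 30: x ≡ 15 (mod 30).
  Combine with x ≡ 5 (mod 20): gcd(30, 20) = 10; 5 - 15 = -10, which IS divisible by 10, so compatible.
    Write x = 15 + 30·t and substitute into x ≡ 5 (mod 20): 30·t ≡ 5 − 15 = -10 (mod 20).
    Divide the congruence (and modulus) by g = 10: 3·t ≡ -1 (mod 2).
    Reduce coefficients mod 2: 1·t ≡ 1 (mod 2).
    So t ≡ 1 (mod 2).
    Then x = 15 + 30·1 = 45, valid modulo lcm(30, 20) = 60: x ≡ 45 (mod 60).
Verify: 45 mod 10 = 5, 45 mod 15 = 0, 45 mod 20 = 5.

x ≡ 45 (mod 60).


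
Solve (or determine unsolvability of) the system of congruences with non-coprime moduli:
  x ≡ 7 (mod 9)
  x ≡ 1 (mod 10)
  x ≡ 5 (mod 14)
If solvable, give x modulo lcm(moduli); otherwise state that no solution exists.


Moduli 9, 10, 14 are not pairwise coprime, so CRT works modulo lcm(m_i) when all pairwise compatibility conditions hold.
Pairwise compatibility: gcd(m_i, m_j) must divide a_i - a_j for every pair.
Merge one congruence at a time:
  Start: x ≡ 7 (mod 9).
  Combine with x ≡ 1 (mod 10): gcd(9, 10) = 1; 1 - 7 = -6, which IS divisible by 1, so compatible.
    Write x = 7 + 9·t and substitute into x ≡ 1 (mod 10): 9·t ≡ 1 − 7 = -6 (mod 10).
    Reduce coefficients mod 10: 9·t ≡ 4 (mod 10).
    The inverse of 9 mod 10 is 9 (since 9·9 = 81 = 8·10 + 1), so t ≡ 9·4 = 36 ≡ 6 (mod 10).
    Then x = 7 + 9·6 = 61, valid modulo lcm(9, 10) = 90: x ≡ 61 (mod 90).
  Combine with x ≡ 5 (mod 14): gcd(90, 14) = 2; 5 - 61 = -56, which IS divisible by 2, so compatible.
    Write x = 61 + 90·t and substitute into x ≡ 5 (mod 14): 90·t ≡ 5 − 61 = -56 (mod 14).
    Divide the congruence (and modulus) by g = 2: 45·t ≡ -28 (mod 7).
    Reduce coefficients mod 7: 3·t ≡ 0 (mod 7).
    The inverse of 3 mod 7 is 5 (since 3·5 = 15 = 2·7 + 1), so t ≡ 5·0 = 0 ≡ 0 (mod 7).
    Then x = 61 + 90·0 = 61, valid modulo lcm(90, 14) = 630: x ≡ 61 (mod 630).
Verify: 61 mod 9 = 7, 61 mod 10 = 1, 61 mod 14 = 5.

x ≡ 61 (mod 630).


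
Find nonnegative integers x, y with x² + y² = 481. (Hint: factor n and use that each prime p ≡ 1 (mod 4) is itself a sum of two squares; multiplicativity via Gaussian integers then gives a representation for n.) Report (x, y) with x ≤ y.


Step 1: Factor n = 481 = 13 · 37.
Step 2: Check the mod-4 condition on each prime factor: 13 ≡ 1 (mod 4), exponent 1; 37 ≡ 1 (mod 4), exponent 1.
All primes ≡ 3 (mod 4) appear to even exponent (or don't appear), so by the two-squares theorem n IS expressible as a sum of two squares.
Step 3: Build a representation. Here n = 13 · 37 is a product of primes ≡ 1 (mod 4). Each prime p ≡ 1 (mod 4) is itself a sum of two squares; find a² by testing p − a² for a perfect square:
  13: 13 − 1² = 12, 13 − 2² = 9 = 3² ⇒ 13 = 2² + 3².
  37: 37 − 1² = 36 = 6² ⇒ 37 = 1² + 6².
  Combine using the Brahmagupta–Fibonacci identity (a² + b²)(c² + d²) = (ac − bd)² + (ad + bc)² = (ac + bd)² + (ad − bc)²:
  13 · 37 = 481: from (2² + 3²)(1² + 6²), take (2·1 − 3·6, 2·6 + 3·1) = (2 − 18, 12 + 3) = (-16, 15); dropping signs (only squares matter) gives (16, 15); check 16² + 15² = 256 + 225 = 481 ✓.
Step 4: Order so x ≤ y and verify: 15² + 16² = 225 + 256 = 481 = n. ✓

n = 481 = 15² + 16² (one valid representation with x ≤ y).


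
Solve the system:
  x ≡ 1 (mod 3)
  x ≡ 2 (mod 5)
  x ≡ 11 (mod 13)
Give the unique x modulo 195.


Moduli 3, 5, 13 are pairwise coprime; by CRT there is a unique solution modulo M = 3 · 5 · 13 = 195.
Solve pairwise, accumulating the modulus:
  Start with x ≡ 1 (mod 3).
  Combine with x ≡ 2 (mod 5): since gcd(3, 5) = 1, we get a unique residue mod 15.
    Write x = 1 + 3·t and substitute into x ≡ 2 (mod 5): 3·t ≡ 2 − 1 = 1 (mod 5).
    The inverse of 3 mod 5 is 2 (since 3·2 = 6 = 1·5 + 1), so t ≡ 2·1 = 2 ≡ 2 (mod 5).
    Then x = 1 + 3·2 = 7, valid modulo lcm(3, 5) = 15: x ≡ 7 (mod 15).
  Combine with x ≡ 11 (mod 13): since gcd(15, 13) = 1, we get a unique residue mod 195.
    Write x = 7 + 15·t and substitute into x ≡ 11 (mod 13): 15·t ≡ 11 − 7 = 4 (mod 13).
    Reduce coefficients mod 13: 2·t ≡ 4 (mod 13).
    The inverse of 2 mod 13 is 7 (since 2·7 = 14 = 1·13 + 1), so t ≡ 7·4 = 28 ≡ 2 (mod 13).
    Then x = 7 + 15·2 = 37, valid modulo lcm(15, 13) = 195: x ≡ 37 (mod 195).
Verify: 37 mod 3 = 1 ✓, 37 mod 5 = 2 ✓, 37 mod 13 = 11 ✓.

x ≡ 37 (mod 195).


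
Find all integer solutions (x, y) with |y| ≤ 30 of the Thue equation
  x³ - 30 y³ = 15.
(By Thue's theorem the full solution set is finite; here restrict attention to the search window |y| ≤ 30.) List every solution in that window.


The equation is x³ - 30y³ = 15. For fixed y, x³ = 30·y³ + 15, so a solution requires the RHS to be a perfect cube.
Strategy: iterate y from -30 to 30, compute RHS = 30·y³ + 15, and check whether it is a (positive or negative) perfect cube.
Check small values of y:
  y = 0: RHS = 15 is not a perfect cube.
  y = 1: RHS = 45 is not a perfect cube.
  y = -1: RHS = -15 is not a perfect cube.
  y = 2: RHS = 255 is not a perfect cube.
  y = -2: RHS = -225 is not a perfect cube.
  y = 3: RHS = 825 is not a perfect cube.
  y = -3: RHS = -795 is not a perfect cube.
Continuing the search up to |y| = 30 finds no solutions either.
No (x, y) in the scanned range satisfies the equation.

No integer solutions with |y| ≤ 30.


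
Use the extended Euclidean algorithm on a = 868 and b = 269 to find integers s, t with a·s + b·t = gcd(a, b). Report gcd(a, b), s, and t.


Euclidean algorithm on (868, 269) — divide until remainder is 0:
  868 = 3 · 269 + 61
  269 = 4 · 61 + 25
  61 = 2 · 25 + 11
  25 = 2 · 11 + 3
  11 = 3 · 3 + 2
  3 = 1 · 2 + 1
  2 = 2 · 1 + 0
gcd(868, 269) = 1.
Track Bezout coefficients alongside the remainders: start with r₀ = 868 = a·1 + b·0 (s = 1, t = 0) and r₁ = 269 = a·0 + b·1 (s = 0, t = 1); each new remainder r_{k+1} = r_{k-1} − q_k·r_k inherits s_{k+1} = s_{k-1} − q_k·s_k, t_{k+1} = t_{k-1} − q_k·t_k, so r_k = a·s_k + b·t_k at every step:
  q = 3: r = 61, s = 1 − 3·0 = 1, t = 0 − 3·1 = -3  (check: 868·1 + 269·(-3) = 61)
  q = 4: r = 25, s = 0 − 4·1 = -4, t = 1 − 4·(-3) = 13  (check: 868·(-4) + 269·13 = 25)
  q = 2: r = 11, s = 1 − 2·(-4) = 9, t = -3 − 2·13 = -29  (check: 868·9 + 269·(-29) = 11)
  q = 2: r = 3, s = -4 − 2·9 = -22, t = 13 − 2·(-29) = 71  (check: 868·(-22) + 269·71 = 3)
  q = 3: r = 2, s = 9 − 3·(-22) = 75, t = -29 − 3·71 = -242  (check: 868·75 + 269·(-242) = 2)
  q = 1: r = 1, s = -22 − 1·75 = -97, t = 71 − 1·(-242) = 313  (check: 868·(-97) + 269·313 = 1)
The row with r = 1 (the gcd) gives the Bezout coefficients s = -97, t = 313.
Result: 868 · (-97) + 269 · (313) = 1.

gcd(868, 269) = 1; s = -97, t = 313 (check: 868·(-97) + 269·313 = 1).


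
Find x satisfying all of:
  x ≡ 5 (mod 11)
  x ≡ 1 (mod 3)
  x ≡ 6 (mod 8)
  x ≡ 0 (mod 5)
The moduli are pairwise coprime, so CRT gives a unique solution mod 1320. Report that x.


Product of moduli M = 11 · 3 · 8 · 5 = 1320.
Merge one congruence at a time:
  Start: x ≡ 5 (mod 11).
  Combine with x ≡ 1 (mod 3); new modulus lcm = 33.
    Write x = 5 + 11·t and substitute into x ≡ 1 (mod 3): 11·t ≡ 1 − 5 = -4 (mod 3).
    Reduce coefficients mod 3: 2·t ≡ 2 (mod 3).
    The inverse of 2 mod 3 is 2 (since 2·2 = 4 = 1·3 + 1), so t ≡ 2·2 = 4 ≡ 1 (mod 3).
    Then x = 5 + 11·1 = 16, valid modulo lcm(11, 3) = 33: x ≡ 16 (mod 33).
  Combine with x ≡ 6 (mod 8); new modulus lcm = 264.
    Write x = 16 + 33·t and substitute into x ≡ 6 (mod 8): 33·t ≡ 6 − 16 = -10 (mod 8).
    Reduce coefficients mod 8: 1·t ≡ 6 (mod 8).
    So t ≡ 6 (mod 8).
    Then x = 16 + 33·6 = 214, valid modulo lcm(33, 8) = 264: x ≡ 214 (mod 264).
  Combine with x ≡ 0 (mod 5); new modulus lcm = 1320.
    Write x = 214 + 264·t and substitute into x ≡ 0 (mod 5): 264·t ≡ 0 − 214 = -214 (mod 5).
    Reduce coefficients mod 5: 4·t ≡ 1 (mod 5).
    The inverse of 4 mod 5 is 4 (since 4·4 = 16 = 3·5 + 1), so t ≡ 4·1 = 4 ≡ 4 (mod 5).
    Then x = 214 + 264·4 = 1270, valid modulo lcm(264, 5) = 1320: x ≡ 1270 (mod 1320).
Verify against each original: 1270 mod 11 = 5, 1270 mod 3 = 1, 1270 mod 8 = 6, 1270 mod 5 = 0.

x ≡ 1270 (mod 1320).


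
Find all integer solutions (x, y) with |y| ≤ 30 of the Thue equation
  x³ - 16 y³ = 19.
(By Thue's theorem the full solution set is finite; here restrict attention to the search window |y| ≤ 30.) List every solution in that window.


The equation is x³ - 16y³ = 19. For fixed y, x³ = 16·y³ + 19, so a solution requires the RHS to be a perfect cube.
Strategy: iterate y from -30 to 30, compute RHS = 16·y³ + 19, and check whether it is a (positive or negative) perfect cube.
Check small values of y:
  y = 0: RHS = 19 is not a perfect cube.
  y = 1: RHS = 35 is not a perfect cube.
  y = -1: RHS = 3 is not a perfect cube.
  y = 2: RHS = 147 is not a perfect cube.
  y = -2: RHS = -109 is not a perfect cube.
  y = 3: RHS = 451 is not a perfect cube.
  y = -3: RHS = -413 is not a perfect cube.
Continuing the search up to |y| = 30 finds no solutions either.
No (x, y) in the scanned range satisfies the equation.

No integer solutions with |y| ≤ 30.


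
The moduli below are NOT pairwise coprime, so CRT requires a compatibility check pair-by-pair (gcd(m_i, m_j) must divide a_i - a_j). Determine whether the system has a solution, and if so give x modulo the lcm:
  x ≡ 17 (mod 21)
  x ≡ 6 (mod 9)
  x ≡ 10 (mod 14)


Moduli 21, 9, 14 are not pairwise coprime, so CRT works modulo lcm(m_i) when all pairwise compatibility conditions hold.
Pairwise compatibility: gcd(m_i, m_j) must divide a_i - a_j for every pair.
Merge one congruence at a time:
  Start: x ≡ 17 (mod 21).
  Combine with x ≡ 6 (mod 9): gcd(21, 9) = 3, and 6 - 17 = -11 is NOT divisible by 3.
    ⇒ system is inconsistent (no integer solution).

No solution (the system is inconsistent).


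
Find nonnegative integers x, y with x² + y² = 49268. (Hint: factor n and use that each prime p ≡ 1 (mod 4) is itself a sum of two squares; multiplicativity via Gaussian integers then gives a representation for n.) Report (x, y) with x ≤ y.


Step 1: Factor n = 49268 = 2^2 · 109 · 113.
Step 2: Check the mod-4 condition on each prime factor: 2 = 2 (special); 109 ≡ 1 (mod 4), exponent 1; 113 ≡ 1 (mod 4), exponent 1.
All primes ≡ 3 (mod 4) appear to even exponent (or don't appear), so by the two-squares theorem n IS expressible as a sum of two squares.
Step 3: Build a representation. Group n = k² · m with k = 2 and m = 109 · 113 = 12317 (a product of primes ≡ 1 (mod 4)); a representation of m scales to one of n via (k·x)² + (k·y)² = k²(x² + y²). Each prime p ≡ 1 (mod 4) is itself a sum of two squares; find a² by testing p − a² for a perfect square:
  109: 109 − 1² = 108, 109 − 2² = 105, 109 − 3² = 100 = 10² ⇒ 109 = 3² + 10².
  113: 113 − 1² = 112, 113 − 2² = 109, 113 − 3² = 104, 113 − 4² = 97, 113 − 5² = 88, 113 − 6² = 77, 113 − 7² = 64 = 8² ⇒ 113 = 7² + 8².
  Combine using the Brahmagupta–Fibonacci identity (a² + b²)(c² + d²) = (ac − bd)² + (ad + bc)² = (ac + bd)² + (ad − bc)²:
  109 · 113 = 12317: from (3² + 10²)(7² + 8²), take (3·7 − 10·8, 3·8 + 10·7) = (21 − 80, 24 + 70) = (-59, 94); dropping signs (only squares matter) gives (59, 94); check 59² + 94² = 3481 + 8836 = 12317 ✓.
  Scale by k = 2: (2·59, 2·94) = (118, 188).
Step 4: Order so x ≤ y and verify: 118² + 188² = 13924 + 35344 = 49268 = n. ✓

n = 49268 = 118² + 188² (one valid representation with x ≤ y).


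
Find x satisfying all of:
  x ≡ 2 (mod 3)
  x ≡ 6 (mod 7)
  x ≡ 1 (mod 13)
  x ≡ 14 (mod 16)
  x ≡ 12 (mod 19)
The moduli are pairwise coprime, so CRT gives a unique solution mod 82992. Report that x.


Product of moduli M = 3 · 7 · 13 · 16 · 19 = 82992.
Merge one congruence at a time:
  Start: x ≡ 2 (mod 3).
  Combine with x ≡ 6 (mod 7); new modulus lcm = 21.
    Write x = 2 + 3·t and substitute into x ≡ 6 (mod 7): 3·t ≡ 6 − 2 = 4 (mod 7).
    The inverse of 3 mod 7 is 5 (since 3·5 = 15 = 2·7 + 1), so t ≡ 5·4 = 20 ≡ 6 (mod 7).
    Then x = 2 + 3·6 = 20, valid modulo lcm(3, 7) = 21: x ≡ 20 (mod 21).
  Combine with x ≡ 1 (mod 13); new modulus lcm = 273.
    Write x = 20 + 21·t and substitute into x ≡ 1 (mod 13): 21·t ≡ 1 − 20 = -19 (mod 13).
    Reduce coefficients mod 13: 8·t ≡ 7 (mod 13).
    The inverse of 8 mod 13 is 5 (since 8·5 = 40 = 3·13 + 1), so t ≡ 5·7 = 35 ≡ 9 (mod 13).
    Then x = 20 + 21·9 = 209, valid modulo lcm(21, 13) = 273: x ≡ 209 (mod 273).
  Combine with x ≡ 14 (mod 16); new modulus lcm = 4368.
    Write x = 209 + 273·t and substitute into x ≡ 14 (mod 16): 273·t ≡ 14 − 209 = -195 (mod 16).
    Reduce coefficients mod 16: 1·t ≡ 13 (mod 16).
    So t ≡ 13 (mod 16).
    Then x = 209 + 273·13 = 3758, valid modulo lcm(273, 16) = 4368: x ≡ 3758 (mod 4368).
  Combine with x ≡ 12 (mod 19); new modulus lcm = 82992.
    Write x = 3758 + 4368·t and substitute into x ≡ 12 (mod 19): 4368·t ≡ 12 − 3758 = -3746 (mod 19).
    Reduce coefficients mod 19: 17·t ≡ 16 (mod 19).
    The inverse of 17 mod 19 is 9 (since 17·9 = 153 = 8·19 + 1), so t ≡ 9·16 = 144 ≡ 11 (mod 19).
    Then x = 3758 + 4368·11 = 51806, valid modulo lcm(4368, 19) = 82992: x ≡ 51806 (mod 82992).
Verify against each original: 51806 mod 3 = 2, 51806 mod 7 = 6, 51806 mod 13 = 1, 51806 mod 16 = 14, 51806 mod 19 = 12.

x ≡ 51806 (mod 82992).


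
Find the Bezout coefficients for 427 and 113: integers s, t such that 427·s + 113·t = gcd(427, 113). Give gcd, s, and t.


Euclidean algorithm on (427, 113) — divide until remainder is 0:
  427 = 3 · 113 + 88
  113 = 1 · 88 + 25
  88 = 3 · 25 + 13
  25 = 1 · 13 + 12
  13 = 1 · 12 + 1
  12 = 12 · 1 + 0
gcd(427, 113) = 1.
Track Bezout coefficients alongside the remainders: start with r₀ = 427 = a·1 + b·0 (s = 1, t = 0) and r₁ = 113 = a·0 + b·1 (s = 0, t = 1); each new remainder r_{k+1} = r_{k-1} − q_k·r_k inherits s_{k+1} = s_{k-1} − q_k·s_k, t_{k+1} = t_{k-1} − q_k·t_k, so r_k = a·s_k + b·t_k at every step:
  q = 3: r = 88, s = 1 − 3·0 = 1, t = 0 − 3·1 = -3  (check: 427·1 + 113·(-3) = 88)
  q = 1: r = 25, s = 0 − 1·1 = -1, t = 1 − 1·(-3) = 4  (check: 427·(-1) + 113·4 = 25)
  q = 3: r = 13, s = 1 − 3·(-1) = 4, t = -3 − 3·4 = -15  (check: 427·4 + 113·(-15) = 13)
  q = 1: r = 12, s = -1 − 1·4 = -5, t = 4 − 1·(-15) = 19  (check: 427·(-5) + 113·19 = 12)
  q = 1: r = 1, s = 4 − 1·(-5) = 9, t = -15 − 1·19 = -34  (check: 427·9 + 113·(-34) = 1)
The row with r = 1 (the gcd) gives the Bezout coefficients s = 9, t = -34.
Result: 427 · (9) + 113 · (-34) = 1.

gcd(427, 113) = 1; s = 9, t = -34 (check: 427·9 + 113·(-34) = 1).


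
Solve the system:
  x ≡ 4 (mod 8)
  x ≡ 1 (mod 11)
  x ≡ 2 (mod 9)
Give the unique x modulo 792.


Moduli 8, 11, 9 are pairwise coprime; by CRT there is a unique solution modulo M = 8 · 11 · 9 = 792.
Solve pairwise, accumulating the modulus:
  Start with x ≡ 4 (mod 8).
  Combine with x ≡ 1 (mod 11): since gcd(8, 11) = 1, we get a unique residue mod 88.
    Write x = 4 + 8·t and substitute into x ≡ 1 (mod 11): 8·t ≡ 1 − 4 = -3 (mod 11).
    Reduce coefficients mod 11: 8·t ≡ 8 (mod 11).
    The inverse of 8 mod 11 is 7 (since 8·7 = 56 = 5·11 + 1), so t ≡ 7·8 = 56 ≡ 1 (mod 11).
    Then x = 4 + 8·1 = 12, valid modulo lcm(8, 11) = 88: x ≡ 12 (mod 88).
  Combine with x ≡ 2 (mod 9): since gcd(88, 9) = 1, we get a unique residue mod 792.
    Write x = 12 + 88·t and substitute into x ≡ 2 (mod 9): 88·t ≡ 2 − 12 = -10 (mod 9).
    Reduce coefficients mod 9: 7·t ≡ 8 (mod 9).
    The inverse of 7 mod 9 is 4 (since 7·4 = 28 = 3·9 + 1), so t ≡ 4·8 = 32 ≡ 5 (mod 9).
    Then x = 12 + 88·5 = 452, valid modulo lcm(88, 9) = 792: x ≡ 452 (mod 792).
Verify: 452 mod 8 = 4 ✓, 452 mod 11 = 1 ✓, 452 mod 9 = 2 ✓.

x ≡ 452 (mod 792).


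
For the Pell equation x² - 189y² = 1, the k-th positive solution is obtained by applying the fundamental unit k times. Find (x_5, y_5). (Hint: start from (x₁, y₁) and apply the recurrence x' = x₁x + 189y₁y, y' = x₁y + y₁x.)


Step 1: Find the fundamental solution (x₁, y₁) of x² - 189y² = 1.
  Expand √189 as a continued fraction. a₀ = ⌊√189⌋ = 13; iterate m_{k+1} = d_k·a_k − m_k, d_{k+1} = (189 − m_{k+1}²)/d_k, a_{k+1} = ⌊(a₀ + m_{k+1})/d_{k+1}⌋ (starting m₀ = 0, d₀ = 1), with convergents p_k = a_k·p_{k-1} + p_{k-2}, q_k = a_k·q_{k-1} + q_{k-2} (p₋₁ = 1, q₋₁ = 0):
  k = 0: a₀ = 13; p₀/q₀ = 13/1; p₀² − 189·q₀² = 169 − 189 = -20.
  k = 1: m = 13, d = 20, a = ⌊(13 + 13)/20⌋ = 1; p/q = (1·13 + 1)/(1·1 + 0) = 14/1; p² − 189·q² = 196 − 189 = 7.
  k = 2: m = 7, d = 7, a = ⌊(13 + 7)/7⌋ = 2; p/q = (2·14 + 13)/(2·1 + 1) = 41/3; p² − 189·q² = 1681 − 1701 = -20.
  k = 3: m = 7, d = 20, a = ⌊(13 + 7)/20⌋ = 1; p/q = (1·41 + 14)/(1·3 + 1) = 55/4; p² − 189·q² = 3025 − 3024 = 1.
  The first convergent with p² − 189·q² = 1 gives the fundamental solution (x₁, y₁) = (55, 4).
Step 2: Apply the recurrence (x_{n+1}, y_{n+1}) = (x₁x_n + 189y₁y_n, x₁y_n + y₁x_n) repeatedly.
  From (x_1, y_1) = (55, 4): x_2 = 55·55 + 189·4·4 = 6049; y_2 = 55·4 + 4·55 = 440.
  From (x_2, y_2) = (6049, 440): x_3 = 55·6049 + 189·4·440 = 665335; y_3 = 55·440 + 4·6049 = 48396.
  From (x_3, y_3) = (665335, 48396): x_4 = 55·665335 + 189·4·48396 = 73180801; y_4 = 55·48396 + 4·665335 = 5323120.
  From (x_4, y_4) = (73180801, 5323120): x_5 = 55·73180801 + 189·4·5323120 = 8049222775; y_5 = 55·5323120 + 4·73180801 = 585494804.
Step 3: Verify x_5² - 189·y_5² = 64789987281578700625 - 64789987281578700624 = 1 (should be 1). ✓

(x_1, y_1) = (55, 4); (x_5, y_5) = (8049222775, 585494804).


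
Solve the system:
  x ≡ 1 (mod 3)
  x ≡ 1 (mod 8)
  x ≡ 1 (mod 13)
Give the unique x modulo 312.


Moduli 3, 8, 13 are pairwise coprime; by CRT there is a unique solution modulo M = 3 · 8 · 13 = 312.
Solve pairwise, accumulating the modulus:
  Start with x ≡ 1 (mod 3).
  Combine with x ≡ 1 (mod 8): since gcd(3, 8) = 1, we get a unique residue mod 24.
    Write x = 1 + 3·t and substitute into x ≡ 1 (mod 8): 3·t ≡ 1 − 1 = 0 (mod 8).
    The inverse of 3 mod 8 is 3 (since 3·3 = 9 = 1·8 + 1), so t ≡ 3·0 = 0 ≡ 0 (mod 8).
    Then x = 1 + 3·0 = 1, valid modulo lcm(3, 8) = 24: x ≡ 1 (mod 24).
  Combine with x ≡ 1 (mod 13): since gcd(24, 13) = 1, we get a unique residue mod 312.
    Write x = 1 + 24·t and substitute into x ≡ 1 (mod 13): 24·t ≡ 1 − 1 = 0 (mod 13).
    Reduce coefficients mod 13: 11·t ≡ 0 (mod 13).
    The inverse of 11 mod 13 is 6 (since 11·6 = 66 = 5·13 + 1), so t ≡ 6·0 = 0 ≡ 0 (mod 13).
    Then x = 1 + 24·0 = 1, valid modulo lcm(24, 13) = 312: x ≡ 1 (mod 312).
Verify: 1 mod 3 = 1 ✓, 1 mod 8 = 1 ✓, 1 mod 13 = 1 ✓.

x ≡ 1 (mod 312).


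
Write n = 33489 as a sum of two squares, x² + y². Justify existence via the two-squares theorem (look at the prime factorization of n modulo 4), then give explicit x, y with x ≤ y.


Step 1: Factor n = 33489 = 3^2 · 61^2.
Step 2: Check the mod-4 condition on each prime factor: 3 ≡ 3 (mod 4), exponent 2 (must be even); 61 ≡ 1 (mod 4), exponent 2.
All primes ≡ 3 (mod 4) appear to even exponent (or don't appear), so by the two-squares theorem n IS expressible as a sum of two squares.
Step 3: Build a representation. Group n = k² · m with k = 3 and m = 61 · 61 = 3721 (a product of primes ≡ 1 (mod 4)); a representation of m scales to one of n via (k·x)² + (k·y)² = k²(x² + y²). Each prime p ≡ 1 (mod 4) is itself a sum of two squares; find a² by testing p − a² for a perfect square:
  61: 61 − 1² = 60, 61 − 2² = 57, 61 − 3² = 52, 61 − 4² = 45, 61 − 5² = 36 = 6² ⇒ 61 = 5² + 6².
  Combine using the Brahmagupta–Fibonacci identity (a² + b²)(c² + d²) = (ac − bd)² + (ad + bc)² = (ac + bd)² + (ad − bc)²:
  61 · 61 = 3721: from (5² + 6²)(5² + 6²), take (5·5 − 6·6, 5·6 + 6·5) = (25 − 36, 30 + 30) = (-11, 60); dropping signs (only squares matter) gives (11, 60); check 11² + 60² = 121 + 3600 = 3721 ✓.
  Scale by k = 3: (3·11, 3·60) = (33, 180).
Step 4: Order so x ≤ y and verify: 33² + 180² = 1089 + 32400 = 33489 = n. ✓

n = 33489 = 33² + 180² (one valid representation with x ≤ y).


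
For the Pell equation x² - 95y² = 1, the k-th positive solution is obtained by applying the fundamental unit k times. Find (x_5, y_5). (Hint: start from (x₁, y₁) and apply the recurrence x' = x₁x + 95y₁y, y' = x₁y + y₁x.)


Step 1: Find the fundamental solution (x₁, y₁) of x² - 95y² = 1.
  Expand √95 as a continued fraction. a₀ = ⌊√95⌋ = 9; iterate m_{k+1} = d_k·a_k − m_k, d_{k+1} = (95 − m_{k+1}²)/d_k, a_{k+1} = ⌊(a₀ + m_{k+1})/d_{k+1}⌋ (starting m₀ = 0, d₀ = 1), with convergents p_k = a_k·p_{k-1} + p_{k-2}, q_k = a_k·q_{k-1} + q_{k-2} (p₋₁ = 1, q₋₁ = 0):
  k = 0: a₀ = 9; p₀/q₀ = 9/1; p₀² − 95·q₀² = 81 − 95 = -14.
  k = 1: m = 9, d = 14, a = ⌊(9 + 9)/14⌋ = 1; p/q = (1·9 + 1)/(1·1 + 0) = 10/1; p² − 95·q² = 100 − 95 = 5.
  k = 2: m = 5, d = 5, a = ⌊(9 + 5)/5⌋ = 2; p/q = (2·10 + 9)/(2·1 + 1) = 29/3; p² − 95·q² = 841 − 855 = -14.
  k = 3: m = 5, d = 14, a = ⌊(9 + 5)/14⌋ = 1; p/q = (1·29 + 10)/(1·3 + 1) = 39/4; p² − 95·q² = 1521 − 1520 = 1.
  The first convergent with p² − 95·q² = 1 gives the fundamental solution (x₁, y₁) = (39, 4).
Step 2: Apply the recurrence (x_{n+1}, y_{n+1}) = (x₁x_n + 95y₁y_n, x₁y_n + y₁x_n) repeatedly.
  From (x_1, y_1) = (39, 4): x_2 = 39·39 + 95·4·4 = 3041; y_2 = 39·4 + 4·39 = 312.
  From (x_2, y_2) = (3041, 312): x_3 = 39·3041 + 95·4·312 = 237159; y_3 = 39·312 + 4·3041 = 24332.
  From (x_3, y_3) = (237159, 24332): x_4 = 39·237159 + 95·4·24332 = 18495361; y_4 = 39·24332 + 4·237159 = 1897584.
  From (x_4, y_4) = (18495361, 1897584): x_5 = 39·18495361 + 95·4·1897584 = 1442400999; y_5 = 39·1897584 + 4·18495361 = 147987220.
Step 3: Verify x_5² - 95·y_5² = 2080520641916198001 - 2080520641916198000 = 1 (should be 1). ✓

(x_1, y_1) = (39, 4); (x_5, y_5) = (1442400999, 147987220).


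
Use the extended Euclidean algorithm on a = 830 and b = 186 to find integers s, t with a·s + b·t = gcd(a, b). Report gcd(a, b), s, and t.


Euclidean algorithm on (830, 186) — divide until remainder is 0:
  830 = 4 · 186 + 86
  186 = 2 · 86 + 14
  86 = 6 · 14 + 2
  14 = 7 · 2 + 0
gcd(830, 186) = 2.
Track Bezout coefficients alongside the remainders: start with r₀ = 830 = a·1 + b·0 (s = 1, t = 0) and r₁ = 186 = a·0 + b·1 (s = 0, t = 1); each new remainder r_{k+1} = r_{k-1} − q_k·r_k inherits s_{k+1} = s_{k-1} − q_k·s_k, t_{k+1} = t_{k-1} − q_k·t_k, so r_k = a·s_k + b·t_k at every step:
  q = 4: r = 86, s = 1 − 4·0 = 1, t = 0 − 4·1 = -4  (check: 830·1 + 186·(-4) = 86)
  q = 2: r = 14, s = 0 − 2·1 = -2, t = 1 − 2·(-4) = 9  (check: 830·(-2) + 186·9 = 14)
  q = 6: r = 2, s = 1 − 6·(-2) = 13, t = -4 − 6·9 = -58  (check: 830·13 + 186·(-58) = 2)
The row with r = 2 (the gcd) gives the Bezout coefficients s = 13, t = -58.
Result: 830 · (13) + 186 · (-58) = 2.

gcd(830, 186) = 2; s = 13, t = -58 (check: 830·13 + 186·(-58) = 2).


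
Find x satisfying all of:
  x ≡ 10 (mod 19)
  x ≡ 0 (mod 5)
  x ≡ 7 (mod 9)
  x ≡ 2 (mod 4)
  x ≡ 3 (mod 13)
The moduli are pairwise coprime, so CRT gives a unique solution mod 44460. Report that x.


Product of moduli M = 19 · 5 · 9 · 4 · 13 = 44460.
Merge one congruence at a time:
  Start: x ≡ 10 (mod 19).
  Combine with x ≡ 0 (mod 5); new modulus lcm = 95.
    Write x = 10 + 19·t and substitute into x ≡ 0 (mod 5): 19·t ≡ 0 − 10 = -10 (mod 5).
    Reduce coefficients mod 5: 4·t ≡ 0 (mod 5).
    The inverse of 4 mod 5 is 4 (since 4·4 = 16 = 3·5 + 1), so t ≡ 4·0 = 0 ≡ 0 (mod 5).
    Then x = 10 + 19·0 = 10, valid modulo lcm(19, 5) = 95: x ≡ 10 (mod 95).
  Combine with x ≡ 7 (mod 9); new modulus lcm = 855.
    Write x = 10 + 95·t and substitute into x ≡ 7 (mod 9): 95·t ≡ 7 − 10 = -3 (mod 9).
    Reduce coefficients mod 9: 5·t ≡ 6 (mod 9).
    The inverse of 5 mod 9 is 2 (since 5·2 = 10 = 1·9 + 1), so t ≡ 2·6 = 12 ≡ 3 (mod 9).
    Then x = 10 + 95·3 = 295, valid modulo lcm(95, 9) = 855: x ≡ 295 (mod 855).
  Combine with x ≡ 2 (mod 4); new modulus lcm = 3420.
    Write x = 295 + 855·t and substitute into x ≡ 2 (mod 4): 855·t ≡ 2 − 295 = -293 (mod 4).
    Reduce coefficients mod 4: 3·t ≡ 3 (mod 4).
    The inverse of 3 mod 4 is 3 (since 3·3 = 9 = 2·4 + 1), so t ≡ 3·3 = 9 ≡ 1 (mod 4).
    Then x = 295 + 855·1 = 1150, valid modulo lcm(855, 4) = 3420: x ≡ 1150 (mod 3420).
  Combine with x ≡ 3 (mod 13); new modulus lcm = 44460.
    Write x = 1150 + 3420·t and substitute into x ≡ 3 (mod 13): 3420·t ≡ 3 − 1150 = -1147 (mod 13).
    Reduce coefficients mod 13: 1·t ≡ 10 (mod 13).
    So t ≡ 10 (mod 13).
    Then x = 1150 + 3420·10 = 35350, valid modulo lcm(3420, 13) = 44460: x ≡ 35350 (mod 44460).
Verify against each original: 35350 mod 19 = 10, 35350 mod 5 = 0, 35350 mod 9 = 7, 35350 mod 4 = 2, 35350 mod 13 = 3.

x ≡ 35350 (mod 44460).


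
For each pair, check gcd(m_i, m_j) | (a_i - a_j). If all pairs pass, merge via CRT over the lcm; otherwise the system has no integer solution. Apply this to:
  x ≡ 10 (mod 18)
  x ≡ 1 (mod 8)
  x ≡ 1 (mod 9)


Moduli 18, 8, 9 are not pairwise coprime, so CRT works modulo lcm(m_i) when all pairwise compatibility conditions hold.
Pairwise compatibility: gcd(m_i, m_j) must divide a_i - a_j for every pair.
Merge one congruence at a time:
  Start: x ≡ 10 (mod 18).
  Combine with x ≡ 1 (mod 8): gcd(18, 8) = 2, and 1 - 10 = -9 is NOT divisible by 2.
    ⇒ system is inconsistent (no integer solution).

No solution (the system is inconsistent).


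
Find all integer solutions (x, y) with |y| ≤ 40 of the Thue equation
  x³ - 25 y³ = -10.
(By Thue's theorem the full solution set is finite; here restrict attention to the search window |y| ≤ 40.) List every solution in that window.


The equation is x³ - 25y³ = -10. For fixed y, x³ = 25·y³ − 10, so a solution requires the RHS to be a perfect cube.
Strategy: iterate y from -40 to 40, compute RHS = 25·y³ − 10, and check whether it is a (positive or negative) perfect cube.
Check small values of y:
  y = 0: RHS = -10 is not a perfect cube.
  y = 1: RHS = 15 is not a perfect cube.
  y = -1: RHS = -35 is not a perfect cube.
  y = 2: RHS = 190 is not a perfect cube.
  y = -2: RHS = -210 is not a perfect cube.
  y = 3: RHS = 665 is not a perfect cube.
  y = -3: RHS = -685 is not a perfect cube.
Continuing the search up to |y| = 40 finds no solutions either.
No (x, y) in the scanned range satisfies the equation.

No integer solutions with |y| ≤ 40.


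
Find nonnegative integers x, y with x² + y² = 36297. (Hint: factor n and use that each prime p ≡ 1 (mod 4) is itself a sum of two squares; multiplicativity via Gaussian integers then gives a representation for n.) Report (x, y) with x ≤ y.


Step 1: Factor n = 36297 = 3^2 · 37 · 109.
Step 2: Check the mod-4 condition on each prime factor: 3 ≡ 3 (mod 4), exponent 2 (must be even); 37 ≡ 1 (mod 4), exponent 1; 109 ≡ 1 (mod 4), exponent 1.
All primes ≡ 3 (mod 4) appear to even exponent (or don't appear), so by the two-squares theorem n IS expressible as a sum of two squares.
Step 3: Build a representation. Group n = k² · m with k = 3 and m = 37 · 109 = 4033 (a product of primes ≡ 1 (mod 4)); a representation of m scales to one of n via (k·x)² + (k·y)² = k²(x² + y²). Each prime p ≡ 1 (mod 4) is itself a sum of two squares; find a² by testing p − a² for a perfect square:
  37: 37 − 1² = 36 = 6² ⇒ 37 = 1² + 6².
  109: 109 − 1² = 108, 109 − 2² = 105, 109 − 3² = 100 = 10² ⇒ 109 = 3² + 10².
  Combine using the Brahmagupta–Fibonacci identity (a² + b²)(c² + d²) = (ac − bd)² + (ad + bc)² = (ac + bd)² + (ad − bc)²:
  37 · 109 = 4033: from (1² + 6²)(3² + 10²), take (1·3 − 6·10, 1·10 + 6·3) = (3 − 60, 10 + 18) = (-57, 28); dropping signs (only squares matter) gives (57, 28); check 57² + 28² = 3249 + 784 = 4033 ✓.
  Scale by k = 3: (3·57, 3·28) = (171, 84).
Step 4: Order so x ≤ y and verify: 84² + 171² = 7056 + 29241 = 36297 = n. ✓

n = 36297 = 84² + 171² (one valid representation with x ≤ y).


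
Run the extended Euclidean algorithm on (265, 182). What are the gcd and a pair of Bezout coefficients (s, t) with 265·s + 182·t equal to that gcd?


Euclidean algorithm on (265, 182) — divide until remainder is 0:
  265 = 1 · 182 + 83
  182 = 2 · 83 + 16
  83 = 5 · 16 + 3
  16 = 5 · 3 + 1
  3 = 3 · 1 + 0
gcd(265, 182) = 1.
Track Bezout coefficients alongside the remainders: start with r₀ = 265 = a·1 + b·0 (s = 1, t = 0) and r₁ = 182 = a·0 + b·1 (s = 0, t = 1); each new remainder r_{k+1} = r_{k-1} − q_k·r_k inherits s_{k+1} = s_{k-1} − q_k·s_k, t_{k+1} = t_{k-1} − q_k·t_k, so r_k = a·s_k + b·t_k at every step:
  q = 1: r = 83, s = 1 − 1·0 = 1, t = 0 − 1·1 = -1  (check: 265·1 + 182·(-1) = 83)
  q = 2: r = 16, s = 0 − 2·1 = -2, t = 1 − 2·(-1) = 3  (check: 265·(-2) + 182·3 = 16)
  q = 5: r = 3, s = 1 − 5·(-2) = 11, t = -1 − 5·3 = -16  (check: 265·11 + 182·(-16) = 3)
  q = 5: r = 1, s = -2 − 5·11 = -57, t = 3 − 5·(-16) = 83  (check: 265·(-57) + 182·83 = 1)
The row with r = 1 (the gcd) gives the Bezout coefficients s = -57, t = 83.
Result: 265 · (-57) + 182 · (83) = 1.

gcd(265, 182) = 1; s = -57, t = 83 (check: 265·(-57) + 182·83 = 1).


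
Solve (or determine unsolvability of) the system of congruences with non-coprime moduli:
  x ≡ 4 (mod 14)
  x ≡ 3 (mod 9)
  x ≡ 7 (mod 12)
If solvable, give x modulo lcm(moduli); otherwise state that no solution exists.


Moduli 14, 9, 12 are not pairwise coprime, so CRT works modulo lcm(m_i) when all pairwise compatibility conditions hold.
Pairwise compatibility: gcd(m_i, m_j) must divide a_i - a_j for every pair.
Merge one congruence at a time:
  Start: x ≡ 4 (mod 14).
  Combine with x ≡ 3 (mod 9): gcd(14, 9) = 1; 3 - 4 = -1, which IS divisible by 1, so compatible.
    Write x = 4 + 14·t and substitute into x ≡ 3 (mod 9): 14·t ≡ 3 − 4 = -1 (mod 9).
    Reduce coefficients mod 9: 5·t ≡ 8 (mod 9).
    The inverse of 5 mod 9 is 2 (since 5·2 = 10 = 1·9 + 1), so t ≡ 2·8 = 16 ≡ 7 (mod 9).
    Then x = 4 + 14·7 = 102, valid modulo lcm(14, 9) = 126: x ≡ 102 (mod 126).
  Combine with x ≡ 7 (mod 12): gcd(126, 12) = 6, and 7 - 102 = -95 is NOT divisible by 6.
    ⇒ system is inconsistent (no integer solution).

No solution (the system is inconsistent).


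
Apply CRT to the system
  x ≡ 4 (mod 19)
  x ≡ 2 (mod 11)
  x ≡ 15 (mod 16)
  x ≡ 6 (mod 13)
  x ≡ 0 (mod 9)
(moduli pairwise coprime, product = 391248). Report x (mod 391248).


Product of moduli M = 19 · 11 · 16 · 13 · 9 = 391248.
Merge one congruence at a time:
  Start: x ≡ 4 (mod 19).
  Combine with x ≡ 2 (mod 11); new modulus lcm = 209.
    Write x = 4 + 19·t and substitute into x ≡ 2 (mod 11): 19·t ≡ 2 − 4 = -2 (mod 11).
    Reduce coefficients mod 11: 8·t ≡ 9 (mod 11).
    The inverse of 8 mod 11 is 7 (since 8·7 = 56 = 5·11 + 1), so t ≡ 7·9 = 63 ≡ 8 (mod 11).
    Then x = 4 + 19·8 = 156, valid modulo lcm(19, 11) = 209: x ≡ 156 (mod 209).
  Combine with x ≡ 15 (mod 16); new modulus lcm = 3344.
    Write x = 156 + 209·t and substitute into x ≡ 15 (mod 16): 209·t ≡ 15 − 156 = -141 (mod 16).
    Reduce coefficients mod 16: 1·t ≡ 3 (mod 16).
    So t ≡ 3 (mod 16).
    Then x = 156 + 209·3 = 783, valid modulo lcm(209, 16) = 3344: x ≡ 783 (mod 3344).
  Combine with x ≡ 6 (mod 13); new modulus lcm = 43472.
    Write x = 783 + 3344·t and substitute into x ≡ 6 (mod 13): 3344·t ≡ 6 − 783 = -777 (mod 13).
    Reduce coefficients mod 13: 3·t ≡ 3 (mod 13).
    The inverse of 3 mod 13 is 9 (since 3·9 = 27 = 2·13 + 1), so t ≡ 9·3 = 27 ≡ 1 (mod 13).
    Then x = 783 + 3344·1 = 4127, valid modulo lcm(3344, 13) = 43472: x ≡ 4127 (mod 43472).
  Combine with x ≡ 0 (mod 9); new modulus lcm = 391248.
    Write x = 4127 + 43472·t and substitute into x ≡ 0 (mod 9): 43472·t ≡ 0 − 4127 = -4127 (mod 9).
    Reduce coefficients mod 9: 2·t ≡ 4 (mod 9).
    The inverse of 2 mod 9 is 5 (since 2·5 = 10 = 1·9 + 1), so t ≡ 5·4 = 20 ≡ 2 (mod 9).
    Then x = 4127 + 43472·2 = 91071, valid modulo lcm(43472, 9) = 391248: x ≡ 91071 (mod 391248).
Verify against each original: 91071 mod 19 = 4, 91071 mod 11 = 2, 91071 mod 16 = 15, 91071 mod 13 = 6, 91071 mod 9 = 0.

x ≡ 91071 (mod 391248).


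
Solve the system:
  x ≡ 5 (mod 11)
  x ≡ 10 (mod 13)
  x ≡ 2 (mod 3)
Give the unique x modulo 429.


Moduli 11, 13, 3 are pairwise coprime; by CRT there is a unique solution modulo M = 11 · 13 · 3 = 429.
Solve pairwise, accumulating the modulus:
  Start with x ≡ 5 (mod 11).
  Combine with x ≡ 10 (mod 13): since gcd(11, 13) = 1, we get a unique residue mod 143.
    Write x = 5 + 11·t and substitute into x ≡ 10 (mod 13): 11·t ≡ 10 − 5 = 5 (mod 13).
    The inverse of 11 mod 13 is 6 (since 11·6 = 66 = 5·13 + 1), so t ≡ 6·5 = 30 ≡ 4 (mod 13).
    Then x = 5 + 11·4 = 49, valid modulo lcm(11, 13) = 143: x ≡ 49 (mod 143).
  Combine with x ≡ 2 (mod 3): since gcd(143, 3) = 1, we get a unique residue mod 429.
    Write x = 49 + 143·t and substitute into x ≡ 2 (mod 3): 143·t ≡ 2 − 49 = -47 (mod 3).
    Reduce coefficients mod 3: 2·t ≡ 1 (mod 3).
    The inverse of 2 mod 3 is 2 (since 2·2 = 4 = 1·3 + 1), so t ≡ 2·1 = 2 ≡ 2 (mod 3).
    Then x = 49 + 143·2 = 335, valid modulo lcm(143, 3) = 429: x ≡ 335 (mod 429).
Verify: 335 mod 11 = 5 ✓, 335 mod 13 = 10 ✓, 335 mod 3 = 2 ✓.

x ≡ 335 (mod 429).


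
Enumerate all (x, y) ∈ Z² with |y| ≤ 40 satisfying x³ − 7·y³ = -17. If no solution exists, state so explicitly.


The equation is x³ - 7y³ = -17. For fixed y, x³ = 7·y³ − 17, so a solution requires the RHS to be a perfect cube.
Strategy: iterate y from -40 to 40, compute RHS = 7·y³ − 17, and check whether it is a (positive or negative) perfect cube.
Check small values of y:
  y = 0: RHS = -17 is not a perfect cube.
  y = 1: RHS = -10 is not a perfect cube.
  y = -1: RHS = -24 is not a perfect cube.
  y = 2: RHS = 39 is not a perfect cube.
  y = -2: RHS = -73 is not a perfect cube.
  y = 3: RHS = 172 is not a perfect cube.
  y = -3: RHS = -206 is not a perfect cube.
Continuing the search up to |y| = 40 finds no solutions either.
No (x, y) in the scanned range satisfies the equation.

No integer solutions with |y| ≤ 40.


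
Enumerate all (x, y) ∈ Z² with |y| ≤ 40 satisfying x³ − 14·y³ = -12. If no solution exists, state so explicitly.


The equation is x³ - 14y³ = -12. For fixed y, x³ = 14·y³ − 12, so a solution requires the RHS to be a perfect cube.
Strategy: iterate y from -40 to 40, compute RHS = 14·y³ − 12, and check whether it is a (positive or negative) perfect cube.
Check small values of y:
  y = 0: RHS = -12 is not a perfect cube.
  y = 1: RHS = 2 is not a perfect cube.
  y = -1: RHS = -26 is not a perfect cube.
  y = 2: RHS = 100 is not a perfect cube.
  y = -2: RHS = -124 is not a perfect cube.
  y = 3: RHS = 366 is not a perfect cube.
  y = -3: RHS = -390 is not a perfect cube.
Continuing the search up to |y| = 40 finds no solutions either.
No (x, y) in the scanned range satisfies the equation.

No integer solutions with |y| ≤ 40.
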